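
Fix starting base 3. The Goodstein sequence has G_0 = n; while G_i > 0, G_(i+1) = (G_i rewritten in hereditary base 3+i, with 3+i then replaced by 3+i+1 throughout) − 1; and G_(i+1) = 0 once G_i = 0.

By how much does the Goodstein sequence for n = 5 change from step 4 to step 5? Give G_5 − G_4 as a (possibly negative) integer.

base 3: 5 = 3 + 2; at 4: 4 + 2 = 6; next = 5
base 4: 5 = 4 + 1; at 5: 5 + 1 = 6; next = 5
base 5: 5 = 5; at 6: 6 = 6; next = 5
base 6: 5 = 5; at 7: 5 = 5; next = 4
base 7: 4 = 4; at 8: 4 = 4; next = 3

-1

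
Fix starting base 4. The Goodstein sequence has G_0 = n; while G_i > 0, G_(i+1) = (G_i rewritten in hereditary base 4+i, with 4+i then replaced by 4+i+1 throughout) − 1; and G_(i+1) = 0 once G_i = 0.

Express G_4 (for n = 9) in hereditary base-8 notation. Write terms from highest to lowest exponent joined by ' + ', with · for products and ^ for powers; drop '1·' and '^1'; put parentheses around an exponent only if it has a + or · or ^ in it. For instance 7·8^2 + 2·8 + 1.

base 4: 9 = 2·4 + 1; at 5: 2·5 + 1 = 11; next = 10
base 5: 10 = 2·5; at 6: 2·6 = 12; next = 11
base 6: 11 = 6 + 5; at 7: 7 + 5 = 12; next = 11
base 7: 11 = 7 + 4; at 8: 8 + 4 = 12; next = 11
base 8: 11 = 8 + 3; at 9: 9 + 3 = 12; next = 11

8 + 3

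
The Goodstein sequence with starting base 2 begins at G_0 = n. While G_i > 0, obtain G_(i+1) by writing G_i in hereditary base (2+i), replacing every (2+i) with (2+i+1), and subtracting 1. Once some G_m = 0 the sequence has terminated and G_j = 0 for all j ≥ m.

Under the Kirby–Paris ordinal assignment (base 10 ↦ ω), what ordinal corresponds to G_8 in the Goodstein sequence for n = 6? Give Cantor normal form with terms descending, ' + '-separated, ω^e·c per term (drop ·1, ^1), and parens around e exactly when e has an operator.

ω^5·5 + ω^4·5 + ω^3·5 + ω^2·5 + ω·5 + 1

[0] 6 ≡ 2^2 + 2 (base 2). Lift 3: 30. −1: 29.
[1] 29 ≡ 3^3 + 2 (base 3). Lift 4: 258. −1: 257.
[2] 257 ≡ 4^4 + 1 (base 4). Lift 5: 3126. −1: 3125.
[3] 3125 ≡ 5^5 (base 5). Lift 6: 46656. −1: 46655.
[4] 46655 ≡ 5·6^5 + 5·6^4 + 5·6^3 + 5·6^2 + 5·6 + 5 (base 6). Lift 7: 98040. −1: 98039.
[5] 98039 ≡ 5·7^5 + 5·7^4 + 5·7^3 + 5·7^2 + 5·7 + 4 (base 7). Lift 8: 187244. −1: 187243.
[6] 187243 ≡ 5·8^5 + 5·8^4 + 5·8^3 + 5·8^2 + 5·8 + 3 (base 8). Lift 9: 332148. −1: 332147.
[7] 332147 ≡ 5·9^5 + 5·9^4 + 5·9^3 + 5·9^2 + 5·9 + 2 (base 9). Lift 10: 555552. −1: 555551.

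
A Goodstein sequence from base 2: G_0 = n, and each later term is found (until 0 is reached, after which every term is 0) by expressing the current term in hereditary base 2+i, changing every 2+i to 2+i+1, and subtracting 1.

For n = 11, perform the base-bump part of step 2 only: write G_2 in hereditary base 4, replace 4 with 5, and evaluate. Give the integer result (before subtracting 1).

(0) 11|_2 = 2^(2 + 1) + 2 + 1 ↦ 3^(3 + 1) + 3 + 1|_3 = 85 ⇒ 84
(1) 84|_3 = 3^(3 + 1) + 3 ↦ 4^(4 + 1) + 4|_4 = 1028 ⇒ 1027

15628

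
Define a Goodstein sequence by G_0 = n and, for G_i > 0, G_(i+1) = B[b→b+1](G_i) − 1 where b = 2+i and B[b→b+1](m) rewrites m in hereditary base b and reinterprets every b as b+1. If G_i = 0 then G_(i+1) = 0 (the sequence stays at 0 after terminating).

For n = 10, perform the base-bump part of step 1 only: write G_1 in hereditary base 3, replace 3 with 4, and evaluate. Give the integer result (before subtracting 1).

1026

G_0 = 10. HB_2(10) = 2^(2 + 1) + 2. Bump = 84. G_1 = 83.
G_1 = 83. HB_3(83) = 3^(3 + 1) + 2. Bump = 1026. G_2 = 1025.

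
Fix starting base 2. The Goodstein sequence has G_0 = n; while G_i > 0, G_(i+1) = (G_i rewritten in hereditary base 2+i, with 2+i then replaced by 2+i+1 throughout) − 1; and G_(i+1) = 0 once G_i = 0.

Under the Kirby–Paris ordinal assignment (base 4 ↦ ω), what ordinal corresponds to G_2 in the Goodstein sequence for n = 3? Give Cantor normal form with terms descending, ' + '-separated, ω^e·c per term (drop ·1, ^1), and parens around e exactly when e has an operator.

base 2: 3 = 2 + 1; at 3: 3 + 1 = 4; next = 3
base 3: 3 = 3; at 4: 4 = 4; next = 3
base 4: 3 = 3; at 5: 3 = 3; next = 2

3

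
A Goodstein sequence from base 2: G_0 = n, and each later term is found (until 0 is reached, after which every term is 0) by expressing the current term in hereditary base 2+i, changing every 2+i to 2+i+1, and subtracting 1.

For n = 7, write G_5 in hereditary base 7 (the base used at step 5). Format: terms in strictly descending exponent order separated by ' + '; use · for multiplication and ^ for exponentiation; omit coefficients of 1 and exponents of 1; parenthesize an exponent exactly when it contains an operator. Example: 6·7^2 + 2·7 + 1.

7^7

i=0: 7 = 2^2 + 2 + 1 (b=2); 2→3: 3^3 + 3 + 1 = 31; 31−1 = 30
i=1: 30 = 3^3 + 3 (b=3); 3→4: 4^4 + 4 = 260; 260−1 = 259
i=2: 259 = 4^4 + 3 (b=4); 4→5: 5^5 + 3 = 3128; 3128−1 = 3127
i=3: 3127 = 5^5 + 2 (b=5); 5→6: 6^6 + 2 = 46658; 46658−1 = 46657
i=4: 46657 = 6^6 + 1 (b=6); 6→7: 7^7 + 1 = 823544; 823544−1 = 823543
i=5: 823543 = 7^7 (b=7); 7→8: 8^8 = 16777216; 16777216−1 = 16777215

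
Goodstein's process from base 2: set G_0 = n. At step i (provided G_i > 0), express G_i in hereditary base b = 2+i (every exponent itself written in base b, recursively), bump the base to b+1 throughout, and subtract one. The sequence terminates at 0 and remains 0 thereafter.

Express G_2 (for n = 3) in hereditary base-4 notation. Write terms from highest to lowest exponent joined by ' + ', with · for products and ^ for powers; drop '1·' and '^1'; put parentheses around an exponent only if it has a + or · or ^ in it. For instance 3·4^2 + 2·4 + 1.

[0] 3 ≡ 2 + 1 (base 2). Lift 3: 4. −1: 3.
[1] 3 ≡ 3 (base 3). Lift 4: 4. −1: 3.
[2] 3 ≡ 3 (base 4). Lift 5: 3. −1: 2.

3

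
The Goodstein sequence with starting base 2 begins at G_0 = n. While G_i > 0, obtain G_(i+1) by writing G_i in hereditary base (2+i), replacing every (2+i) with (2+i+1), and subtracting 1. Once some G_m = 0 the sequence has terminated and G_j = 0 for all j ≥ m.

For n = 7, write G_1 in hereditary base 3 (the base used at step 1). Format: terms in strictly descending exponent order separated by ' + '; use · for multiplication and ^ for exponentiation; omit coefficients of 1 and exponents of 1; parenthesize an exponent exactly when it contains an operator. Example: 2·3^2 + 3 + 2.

7 —HB2→ 2^2 + 2 + 1 —bump→ 3^3 + 3 + 1 = 31 —(−1)→ 30
30 —HB3→ 3^3 + 3 —bump→ 4^4 + 4 = 260 —(−1)→ 259

3^3 + 3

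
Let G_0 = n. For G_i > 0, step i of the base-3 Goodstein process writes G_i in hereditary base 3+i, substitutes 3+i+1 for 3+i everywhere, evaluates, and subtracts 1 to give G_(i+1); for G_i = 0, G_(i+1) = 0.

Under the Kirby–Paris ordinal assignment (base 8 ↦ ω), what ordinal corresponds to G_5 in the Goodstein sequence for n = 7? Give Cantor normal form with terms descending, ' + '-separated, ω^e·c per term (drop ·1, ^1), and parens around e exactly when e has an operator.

step 0: 7 = 2·3 + 1; sub 4 for 3: 2·4 + 1; = 9; G_1 = 9−1 = 8
step 1: 8 = 2·4; sub 5 for 4: 2·5; = 10; G_2 = 10−1 = 9
step 2: 9 = 5 + 4; sub 6 for 5: 6 + 4; = 10; G_3 = 10−1 = 9
step 3: 9 = 6 + 3; sub 7 for 6: 7 + 3; = 10; G_4 = 10−1 = 9
step 4: 9 = 7 + 2; sub 8 for 7: 8 + 2; = 10; G_5 = 10−1 = 9
step 5: 9 = 8 + 1; sub 9 for 8: 9 + 1; = 10; G_6 = 10−1 = 9

ω + 1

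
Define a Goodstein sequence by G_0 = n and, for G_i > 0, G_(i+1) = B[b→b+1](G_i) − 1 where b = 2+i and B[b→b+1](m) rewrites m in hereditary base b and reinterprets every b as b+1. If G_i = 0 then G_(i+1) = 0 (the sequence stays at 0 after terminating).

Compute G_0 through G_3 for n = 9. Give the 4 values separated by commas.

9, 81, 1023, 9842

i=0: 9 = 2^(2 + 1) + 1 (b=2); 2→3: 3^(3 + 1) + 1 = 82; 82−1 = 81
i=1: 81 = 3^(3 + 1) (b=3); 3→4: 4^(4 + 1) = 1024; 1024−1 = 1023
i=2: 1023 = 3·4^4 + 3·4^3 + 3·4^2 + 3·4 + 3 (b=4); 4→5: 3·5^5 + 3·5^3 + 3·5^2 + 3·5 + 3 = 9843; 9843−1 = 9842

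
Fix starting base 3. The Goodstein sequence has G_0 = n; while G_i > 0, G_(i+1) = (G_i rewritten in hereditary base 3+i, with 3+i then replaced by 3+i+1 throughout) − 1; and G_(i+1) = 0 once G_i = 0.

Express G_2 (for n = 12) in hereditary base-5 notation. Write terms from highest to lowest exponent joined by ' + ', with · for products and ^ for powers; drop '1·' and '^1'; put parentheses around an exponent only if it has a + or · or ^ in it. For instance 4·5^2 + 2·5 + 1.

G_0=12  [base 3] 3^2 + 3  →[3↦4]→  4^2 + 4 = 20  −1 ⇒ G_1=19
G_1=19  [base 4] 4^2 + 3  →[4↦5]→  5^2 + 3 = 28  −1 ⇒ G_2=27
G_2=27  [base 5] 5^2 + 2  →[5↦6]→  6^2 + 2 = 38  −1 ⇒ G_3=37

5^2 + 2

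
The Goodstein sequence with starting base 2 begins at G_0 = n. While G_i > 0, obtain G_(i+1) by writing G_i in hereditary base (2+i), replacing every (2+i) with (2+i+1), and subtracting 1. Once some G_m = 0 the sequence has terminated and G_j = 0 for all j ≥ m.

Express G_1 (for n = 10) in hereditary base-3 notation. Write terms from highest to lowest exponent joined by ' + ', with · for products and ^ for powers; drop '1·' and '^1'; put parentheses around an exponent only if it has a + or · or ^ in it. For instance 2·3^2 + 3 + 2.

10 —HB2→ 2^(2 + 1) + 2 —bump→ 3^(3 + 1) + 3 = 84 —(−1)→ 83
83 —HB3→ 3^(3 + 1) + 2 —bump→ 4^(4 + 1) + 2 = 1026 —(−1)→ 1025

3^(3 + 1) + 2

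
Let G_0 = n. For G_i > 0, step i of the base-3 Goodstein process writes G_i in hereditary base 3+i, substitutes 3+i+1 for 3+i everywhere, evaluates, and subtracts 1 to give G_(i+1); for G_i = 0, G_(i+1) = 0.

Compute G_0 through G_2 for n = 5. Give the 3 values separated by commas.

5, 5, 5

i=0: 5 = 3 + 2 (b=3); 3→4: 4 + 2 = 6; 6−1 = 5
i=1: 5 = 4 + 1 (b=4); 4→5: 5 + 1 = 6; 6−1 = 5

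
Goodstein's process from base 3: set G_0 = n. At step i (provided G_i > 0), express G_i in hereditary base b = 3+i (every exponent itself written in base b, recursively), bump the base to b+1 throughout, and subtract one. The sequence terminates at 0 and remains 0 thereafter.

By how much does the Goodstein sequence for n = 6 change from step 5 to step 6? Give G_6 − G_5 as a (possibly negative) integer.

i=0: 6 = 2·3 (b=3); 3→4: 2·4 = 8; 8−1 = 7
i=1: 7 = 4 + 3 (b=4); 4→5: 5 + 3 = 8; 8−1 = 7
i=2: 7 = 5 + 2 (b=5); 5→6: 6 + 2 = 8; 8−1 = 7
i=3: 7 = 6 + 1 (b=6); 6→7: 7 + 1 = 8; 8−1 = 7
i=4: 7 = 7 (b=7); 7→8: 8 = 8; 8−1 = 7
i=5: 7 = 7 (b=8); 8→9: 7 = 7; 7−1 = 6

-1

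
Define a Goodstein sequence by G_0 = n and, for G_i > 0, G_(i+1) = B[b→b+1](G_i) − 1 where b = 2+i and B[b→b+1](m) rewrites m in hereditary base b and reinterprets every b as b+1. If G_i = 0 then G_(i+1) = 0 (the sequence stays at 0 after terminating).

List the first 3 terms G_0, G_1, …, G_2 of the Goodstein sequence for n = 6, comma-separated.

6, 29, 257

6 —HB2→ 2^2 + 2 —bump→ 3^3 + 3 = 30 —(−1)→ 29
29 —HB3→ 3^3 + 2 —bump→ 4^4 + 2 = 258 —(−1)→ 257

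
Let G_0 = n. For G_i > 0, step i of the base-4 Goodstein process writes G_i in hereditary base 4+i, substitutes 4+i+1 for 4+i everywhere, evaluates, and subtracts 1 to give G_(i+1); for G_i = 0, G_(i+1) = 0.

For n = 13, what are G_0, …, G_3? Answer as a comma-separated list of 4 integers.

13, 15, 17, 18

i=0: 13 = 3·4 + 1 (b=4); 4→5: 3·5 + 1 = 16; 16−1 = 15
i=1: 15 = 3·5 (b=5); 5→6: 3·6 = 18; 18−1 = 17
i=2: 17 = 2·6 + 5 (b=6); 6→7: 2·7 + 5 = 19; 19−1 = 18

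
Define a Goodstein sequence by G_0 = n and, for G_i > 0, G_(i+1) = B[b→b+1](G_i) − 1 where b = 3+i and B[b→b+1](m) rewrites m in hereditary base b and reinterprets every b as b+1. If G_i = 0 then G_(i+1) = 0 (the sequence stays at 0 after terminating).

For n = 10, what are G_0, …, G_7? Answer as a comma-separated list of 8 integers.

10, 16, 24, 27, 30, 33, 36, 39

G_0=10  [base 3] 3^2 + 1  →[3↦4]→  4^2 + 1 = 17  −1 ⇒ G_1=16
G_1=16  [base 4] 4^2  →[4↦5]→  5^2 = 25  −1 ⇒ G_2=24
G_2=24  [base 5] 4·5 + 4  →[5↦6]→  4·6 + 4 = 28  −1 ⇒ G_3=27
G_3=27  [base 6] 4·6 + 3  →[6↦7]→  4·7 + 3 = 31  −1 ⇒ G_4=30
G_4=30  [base 7] 4·7 + 2  →[7↦8]→  4·8 + 2 = 34  −1 ⇒ G_5=33
G_5=33  [base 8] 4·8 + 1  →[8↦9]→  4·9 + 1 = 37  −1 ⇒ G_6=36
G_6=36  [base 9] 4·9  →[9↦10]→  4·10 = 40  −1 ⇒ G_7=39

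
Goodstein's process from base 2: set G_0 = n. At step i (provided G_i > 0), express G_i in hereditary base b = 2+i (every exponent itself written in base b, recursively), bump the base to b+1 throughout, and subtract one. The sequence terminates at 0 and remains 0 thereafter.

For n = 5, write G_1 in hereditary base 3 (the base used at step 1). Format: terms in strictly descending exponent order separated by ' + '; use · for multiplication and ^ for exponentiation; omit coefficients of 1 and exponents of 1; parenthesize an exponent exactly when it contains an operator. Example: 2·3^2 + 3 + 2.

3^3

base 2: 5 = 2^2 + 1; at 3: 3^3 + 1 = 28; next = 27
base 3: 27 = 3^3; at 4: 4^4 = 256; next = 255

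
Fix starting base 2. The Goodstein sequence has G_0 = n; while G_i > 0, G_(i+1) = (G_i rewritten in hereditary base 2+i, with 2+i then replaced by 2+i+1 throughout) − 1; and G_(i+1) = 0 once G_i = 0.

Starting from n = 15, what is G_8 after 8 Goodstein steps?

100077777775

(0) 15|_2 = 2^(2 + 1) + 2^2 + 2 + 1 ↦ 3^(3 + 1) + 3^3 + 3 + 1|_3 = 112 ⇒ 111
(1) 111|_3 = 3^(3 + 1) + 3^3 + 3 ↦ 4^(4 + 1) + 4^4 + 4|_4 = 1284 ⇒ 1283
(2) 1283|_4 = 4^(4 + 1) + 4^4 + 3 ↦ 5^(5 + 1) + 5^5 + 3|_5 = 18753 ⇒ 18752
(3) 18752|_5 = 5^(5 + 1) + 5^5 + 2 ↦ 6^(6 + 1) + 6^6 + 2|_6 = 326594 ⇒ 326593
(4) 326593|_6 = 6^(6 + 1) + 6^6 + 1 ↦ 7^(7 + 1) + 7^7 + 1|_7 = 6588345 ⇒ 6588344
(5) 6588344|_7 = 7^(7 + 1) + 7^7 ↦ 8^(8 + 1) + 8^8|_8 = 150994944 ⇒ 150994943
(6) 150994943|_8 = 8^(8 + 1) + 7·8^7 + 7·8^6 + 7·8^5 + 7·8^4 + 7·8^3 + 7·8^2 + 7·8 + 7 ↦ 9^(9 + 1) + 7·9^7 + 7·9^6 + 7·9^5 + 7·9^4 + 7·9^3 + 7·9^2 + 7·9 + 7|_9 = 3524450281 ⇒ 3524450280
(7) 3524450280|_9 = 9^(9 + 1) + 7·9^7 + 7·9^6 + 7·9^5 + 7·9^4 + 7·9^3 + 7·9^2 + 7·9 + 6 ↦ 10^(10 + 1) + 7·10^7 + 7·10^6 + 7·10^5 + 7·10^4 + 7·10^3 + 7·10^2 + 7·10 + 6|_10 = 100077777776 ⇒ 100077777775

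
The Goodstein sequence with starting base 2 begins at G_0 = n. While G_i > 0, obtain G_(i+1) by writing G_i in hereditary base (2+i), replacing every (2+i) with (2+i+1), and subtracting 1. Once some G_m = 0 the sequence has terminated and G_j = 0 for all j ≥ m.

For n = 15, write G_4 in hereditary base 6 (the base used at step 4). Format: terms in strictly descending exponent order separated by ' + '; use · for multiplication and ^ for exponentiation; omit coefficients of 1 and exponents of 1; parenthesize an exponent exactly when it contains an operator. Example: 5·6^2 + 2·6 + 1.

[0] 15 ≡ 2^(2 + 1) + 2^2 + 2 + 1 (base 2). Lift 3: 112. −1: 111.
[1] 111 ≡ 3^(3 + 1) + 3^3 + 3 (base 3). Lift 4: 1284. −1: 1283.
[2] 1283 ≡ 4^(4 + 1) + 4^4 + 3 (base 4). Lift 5: 18753. −1: 18752.
[3] 18752 ≡ 5^(5 + 1) + 5^5 + 2 (base 5). Lift 6: 326594. −1: 326593.
[4] 326593 ≡ 6^(6 + 1) + 6^6 + 1 (base 6). Lift 7: 6588345. −1: 6588344.

6^(6 + 1) + 6^6 + 1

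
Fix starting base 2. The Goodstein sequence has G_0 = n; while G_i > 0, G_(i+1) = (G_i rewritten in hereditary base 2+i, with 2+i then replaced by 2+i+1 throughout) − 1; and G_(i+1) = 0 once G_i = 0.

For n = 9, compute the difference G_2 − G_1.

942

G_0=9  [base 2] 2^(2 + 1) + 1  →[2↦3]→  3^(3 + 1) + 1 = 82  −1 ⇒ G_1=81
G_1=81  [base 3] 3^(3 + 1)  →[3↦4]→  4^(4 + 1) = 1024  −1 ⇒ G_2=1023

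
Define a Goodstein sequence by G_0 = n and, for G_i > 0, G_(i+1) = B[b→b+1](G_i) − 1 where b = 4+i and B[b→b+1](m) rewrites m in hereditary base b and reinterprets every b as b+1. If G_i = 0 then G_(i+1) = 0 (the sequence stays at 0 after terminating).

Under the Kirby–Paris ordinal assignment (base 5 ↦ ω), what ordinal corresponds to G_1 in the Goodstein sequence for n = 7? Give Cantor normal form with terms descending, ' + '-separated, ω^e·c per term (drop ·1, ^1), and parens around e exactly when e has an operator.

step 0: 7 = 4 + 3; sub 5 for 4: 5 + 3; = 8; G_1 = 8−1 = 7
step 1: 7 = 5 + 2; sub 6 for 5: 6 + 2; = 8; G_2 = 8−1 = 7

ω + 2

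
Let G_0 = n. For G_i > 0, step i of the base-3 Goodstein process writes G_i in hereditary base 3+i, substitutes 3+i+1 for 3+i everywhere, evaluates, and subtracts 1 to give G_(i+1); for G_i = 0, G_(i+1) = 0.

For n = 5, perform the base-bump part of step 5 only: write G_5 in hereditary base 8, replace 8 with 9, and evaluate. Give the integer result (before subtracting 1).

3

G_0=5  [base 3] 3 + 2  →[3↦4]→  4 + 2 = 6  −1 ⇒ G_1=5
G_1=5  [base 4] 4 + 1  →[4↦5]→  5 + 1 = 6  −1 ⇒ G_2=5
G_2=5  [base 5] 5  →[5↦6]→  6 = 6  −1 ⇒ G_3=5
G_3=5  [base 6] 5  →[6↦7]→  5 = 5  −1 ⇒ G_4=4
G_4=4  [base 7] 4  →[7↦8]→  4 = 4  −1 ⇒ G_5=3
G_5=3  [base 8] 3  →[8↦9]→  3 = 3  −1 ⇒ G_6=2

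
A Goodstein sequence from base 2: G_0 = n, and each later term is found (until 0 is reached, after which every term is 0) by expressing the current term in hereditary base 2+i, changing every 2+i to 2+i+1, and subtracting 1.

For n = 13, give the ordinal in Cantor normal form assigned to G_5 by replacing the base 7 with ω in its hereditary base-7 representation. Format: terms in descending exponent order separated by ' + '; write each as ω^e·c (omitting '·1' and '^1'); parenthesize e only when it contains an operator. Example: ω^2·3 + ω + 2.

ω^(ω + 1) + ω^3·3 + ω^2·3 + ω·3

13 —HB2→ 2^(2 + 1) + 2^2 + 1 —bump→ 3^(3 + 1) + 3^3 + 1 = 109 —(−1)→ 108
108 —HB3→ 3^(3 + 1) + 3^3 —bump→ 4^(4 + 1) + 4^4 = 1280 —(−1)→ 1279
1279 —HB4→ 4^(4 + 1) + 3·4^3 + 3·4^2 + 3·4 + 3 —bump→ 5^(5 + 1) + 3·5^3 + 3·5^2 + 3·5 + 3 = 16093 —(−1)→ 16092
16092 —HB5→ 5^(5 + 1) + 3·5^3 + 3·5^2 + 3·5 + 2 —bump→ 6^(6 + 1) + 3·6^3 + 3·6^2 + 3·6 + 2 = 280712 —(−1)→ 280711
280711 —HB6→ 6^(6 + 1) + 3·6^3 + 3·6^2 + 3·6 + 1 —bump→ 7^(7 + 1) + 3·7^3 + 3·7^2 + 3·7 + 1 = 5765999 —(−1)→ 5765998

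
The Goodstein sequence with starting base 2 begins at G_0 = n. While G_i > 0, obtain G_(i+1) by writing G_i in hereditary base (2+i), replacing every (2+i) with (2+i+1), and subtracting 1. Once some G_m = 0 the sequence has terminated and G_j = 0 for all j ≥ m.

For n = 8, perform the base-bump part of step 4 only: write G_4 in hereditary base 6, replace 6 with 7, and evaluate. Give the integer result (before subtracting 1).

G_0 = 8. HB_2(8) = 2^(2 + 1). Bump = 81. G_1 = 80.
G_1 = 80. HB_3(80) = 2·3^3 + 2·3^2 + 2·3 + 2. Bump = 554. G_2 = 553.
G_2 = 553. HB_4(553) = 2·4^4 + 2·4^2 + 2·4 + 1. Bump = 6311. G_3 = 6310.
G_3 = 6310. HB_5(6310) = 2·5^5 + 2·5^2 + 2·5. Bump = 93396. G_4 = 93395.
G_4 = 93395. HB_6(93395) = 2·6^6 + 2·6^2 + 6 + 5. Bump = 1647196. G_5 = 1647195.

1647196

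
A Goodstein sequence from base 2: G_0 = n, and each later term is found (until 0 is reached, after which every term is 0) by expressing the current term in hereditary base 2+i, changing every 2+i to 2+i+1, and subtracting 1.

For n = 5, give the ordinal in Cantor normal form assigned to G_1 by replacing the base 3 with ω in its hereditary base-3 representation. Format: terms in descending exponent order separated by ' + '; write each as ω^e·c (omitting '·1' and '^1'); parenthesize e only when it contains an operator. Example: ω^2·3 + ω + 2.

ω^ω

G_0 = 5. HB_2(5) = 2^2 + 1. Bump = 28. G_1 = 27.
G_1 = 27. HB_3(27) = 3^3. Bump = 256. G_2 = 255.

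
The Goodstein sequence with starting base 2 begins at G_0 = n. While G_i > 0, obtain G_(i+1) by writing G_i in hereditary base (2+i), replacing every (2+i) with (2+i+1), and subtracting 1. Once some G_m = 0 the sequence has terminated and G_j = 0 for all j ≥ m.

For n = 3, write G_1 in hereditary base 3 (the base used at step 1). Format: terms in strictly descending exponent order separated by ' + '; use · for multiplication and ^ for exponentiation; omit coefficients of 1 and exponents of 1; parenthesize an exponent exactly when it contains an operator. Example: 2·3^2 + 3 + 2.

3

[0] 3 ≡ 2 + 1 (base 2). Lift 3: 4. −1: 3.
[1] 3 ≡ 3 (base 3). Lift 4: 4. −1: 3.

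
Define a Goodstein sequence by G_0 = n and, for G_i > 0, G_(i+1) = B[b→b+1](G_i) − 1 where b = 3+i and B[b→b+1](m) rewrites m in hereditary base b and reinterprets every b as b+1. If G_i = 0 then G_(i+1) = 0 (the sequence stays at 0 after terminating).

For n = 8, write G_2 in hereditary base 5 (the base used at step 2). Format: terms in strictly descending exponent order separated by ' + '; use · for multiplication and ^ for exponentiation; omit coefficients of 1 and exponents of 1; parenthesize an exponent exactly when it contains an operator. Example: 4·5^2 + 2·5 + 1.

base 3: 8 = 2·3 + 2; at 4: 2·4 + 2 = 10; next = 9
base 4: 9 = 2·4 + 1; at 5: 2·5 + 1 = 11; next = 10
base 5: 10 = 2·5; at 6: 2·6 = 12; next = 11

2·5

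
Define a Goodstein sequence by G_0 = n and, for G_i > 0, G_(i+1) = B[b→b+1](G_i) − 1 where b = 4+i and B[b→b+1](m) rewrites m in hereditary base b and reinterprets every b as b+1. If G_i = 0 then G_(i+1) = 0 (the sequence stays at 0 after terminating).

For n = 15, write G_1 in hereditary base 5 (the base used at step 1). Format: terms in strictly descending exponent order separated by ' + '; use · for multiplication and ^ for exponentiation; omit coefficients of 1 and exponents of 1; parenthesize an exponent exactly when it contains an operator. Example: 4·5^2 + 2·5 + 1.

step 0: 15 = 3·4 + 3; sub 5 for 4: 3·5 + 3; = 18; G_1 = 18−1 = 17
step 1: 17 = 3·5 + 2; sub 6 for 5: 3·6 + 2; = 20; G_2 = 20−1 = 19

3·5 + 2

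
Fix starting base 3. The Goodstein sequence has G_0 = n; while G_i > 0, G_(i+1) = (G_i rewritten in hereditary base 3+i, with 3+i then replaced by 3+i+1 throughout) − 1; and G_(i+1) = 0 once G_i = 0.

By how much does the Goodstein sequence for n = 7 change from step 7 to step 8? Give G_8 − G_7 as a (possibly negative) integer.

[0] 7 ≡ 2·3 + 1 (base 3). Lift 4: 9. −1: 8.
[1] 8 ≡ 2·4 (base 4). Lift 5: 10. −1: 9.
[2] 9 ≡ 5 + 4 (base 5). Lift 6: 10. −1: 9.
[3] 9 ≡ 6 + 3 (base 6). Lift 7: 10. −1: 9.
[4] 9 ≡ 7 + 2 (base 7). Lift 8: 10. −1: 9.
[5] 9 ≡ 8 + 1 (base 8). Lift 9: 10. −1: 9.
[6] 9 ≡ 9 (base 9). Lift 10: 10. −1: 9.
[7] 9 ≡ 9 (base 10). Lift 11: 9. −1: 8.

-1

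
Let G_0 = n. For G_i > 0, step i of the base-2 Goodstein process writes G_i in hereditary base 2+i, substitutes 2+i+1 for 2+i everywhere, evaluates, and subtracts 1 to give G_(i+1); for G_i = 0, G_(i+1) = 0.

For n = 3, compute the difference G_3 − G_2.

3 —HB2→ 2 + 1 —bump→ 3 + 1 = 4 —(−1)→ 3
3 —HB3→ 3 —bump→ 4 = 4 —(−1)→ 3
3 —HB4→ 3 —bump→ 3 = 3 —(−1)→ 2

-1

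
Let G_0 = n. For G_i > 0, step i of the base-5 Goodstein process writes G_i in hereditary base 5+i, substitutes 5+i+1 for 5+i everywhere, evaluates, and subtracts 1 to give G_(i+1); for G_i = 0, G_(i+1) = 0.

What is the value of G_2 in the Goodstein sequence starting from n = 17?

21

step 0: 17 = 3·5 + 2; sub 6 for 5: 3·6 + 2; = 20; G_1 = 20−1 = 19
step 1: 19 = 3·6 + 1; sub 7 for 6: 3·7 + 1; = 22; G_2 = 22−1 = 21
step 2: 21 = 3·7; sub 8 for 7: 3·8; = 24; G_3 = 24−1 = 23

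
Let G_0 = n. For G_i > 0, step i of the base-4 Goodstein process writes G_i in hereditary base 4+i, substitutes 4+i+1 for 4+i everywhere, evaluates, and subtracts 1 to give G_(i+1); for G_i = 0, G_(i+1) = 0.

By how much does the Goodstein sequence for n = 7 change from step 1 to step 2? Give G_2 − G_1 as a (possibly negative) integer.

i=0: 7 = 4 + 3 (b=4); 4→5: 5 + 3 = 8; 8−1 = 7
i=1: 7 = 5 + 2 (b=5); 5→6: 6 + 2 = 8; 8−1 = 7

0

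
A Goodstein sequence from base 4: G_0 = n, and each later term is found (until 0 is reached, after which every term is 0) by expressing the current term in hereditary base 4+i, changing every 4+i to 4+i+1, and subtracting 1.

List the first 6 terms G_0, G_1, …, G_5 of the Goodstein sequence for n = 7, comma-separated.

7, 7, 7, 7, 7, 6

G_0=7  [base 4] 4 + 3  →[4↦5]→  5 + 3 = 8  −1 ⇒ G_1=7
G_1=7  [base 5] 5 + 2  →[5↦6]→  6 + 2 = 8  −1 ⇒ G_2=7
G_2=7  [base 6] 6 + 1  →[6↦7]→  7 + 1 = 8  −1 ⇒ G_3=7
G_3=7  [base 7] 7  →[7↦8]→  8 = 8  −1 ⇒ G_4=7
G_4=7  [base 8] 7  →[8↦9]→  7 = 7  −1 ⇒ G_5=6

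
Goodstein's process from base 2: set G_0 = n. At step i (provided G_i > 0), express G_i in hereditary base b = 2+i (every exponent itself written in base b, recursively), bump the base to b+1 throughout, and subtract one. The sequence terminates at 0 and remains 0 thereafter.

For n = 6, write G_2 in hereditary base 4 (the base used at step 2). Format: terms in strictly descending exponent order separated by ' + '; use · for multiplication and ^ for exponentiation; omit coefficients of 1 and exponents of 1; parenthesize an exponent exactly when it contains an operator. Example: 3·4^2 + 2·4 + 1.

[0] 6 ≡ 2^2 + 2 (base 2). Lift 3: 30. −1: 29.
[1] 29 ≡ 3^3 + 2 (base 3). Lift 4: 258. −1: 257.
[2] 257 ≡ 4^4 + 1 (base 4). Lift 5: 3126. −1: 3125.

4^4 + 1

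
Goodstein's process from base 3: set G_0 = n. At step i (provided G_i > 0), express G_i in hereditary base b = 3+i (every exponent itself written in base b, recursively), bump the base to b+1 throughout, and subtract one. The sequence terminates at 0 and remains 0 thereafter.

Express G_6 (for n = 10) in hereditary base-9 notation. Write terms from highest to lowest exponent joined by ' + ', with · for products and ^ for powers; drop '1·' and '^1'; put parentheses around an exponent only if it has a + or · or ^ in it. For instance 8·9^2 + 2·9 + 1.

G_0=10  [base 3] 3^2 + 1  →[3↦4]→  4^2 + 1 = 17  −1 ⇒ G_1=16
G_1=16  [base 4] 4^2  →[4↦5]→  5^2 = 25  −1 ⇒ G_2=24
G_2=24  [base 5] 4·5 + 4  →[5↦6]→  4·6 + 4 = 28  −1 ⇒ G_3=27
G_3=27  [base 6] 4·6 + 3  →[6↦7]→  4·7 + 3 = 31  −1 ⇒ G_4=30
G_4=30  [base 7] 4·7 + 2  →[7↦8]→  4·8 + 2 = 34  −1 ⇒ G_5=33
G_5=33  [base 8] 4·8 + 1  →[8↦9]→  4·9 + 1 = 37  −1 ⇒ G_6=36
G_6=36  [base 9] 4·9  →[9↦10]→  4·10 = 40  −1 ⇒ G_7=39

4·9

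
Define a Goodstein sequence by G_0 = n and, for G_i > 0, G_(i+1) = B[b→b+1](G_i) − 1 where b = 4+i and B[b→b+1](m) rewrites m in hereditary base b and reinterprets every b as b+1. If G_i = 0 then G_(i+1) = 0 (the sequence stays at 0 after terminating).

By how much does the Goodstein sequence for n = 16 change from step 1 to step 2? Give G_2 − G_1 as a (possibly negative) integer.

16 —HB4→ 4^2 —bump→ 5^2 = 25 —(−1)→ 24
24 —HB5→ 4·5 + 4 —bump→ 4·6 + 4 = 28 —(−1)→ 27

3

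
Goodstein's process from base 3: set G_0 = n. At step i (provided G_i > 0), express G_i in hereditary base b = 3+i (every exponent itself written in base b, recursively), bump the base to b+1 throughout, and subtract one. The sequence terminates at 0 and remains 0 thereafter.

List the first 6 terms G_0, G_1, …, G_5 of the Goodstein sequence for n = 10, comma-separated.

G_0=10  [base 3] 3^2 + 1  →[3↦4]→  4^2 + 1 = 17  −1 ⇒ G_1=16
G_1=16  [base 4] 4^2  →[4↦5]→  5^2 = 25  −1 ⇒ G_2=24
G_2=24  [base 5] 4·5 + 4  →[5↦6]→  4·6 + 4 = 28  −1 ⇒ G_3=27
G_3=27  [base 6] 4·6 + 3  →[6↦7]→  4·7 + 3 = 31  −1 ⇒ G_4=30
G_4=30  [base 7] 4·7 + 2  →[7↦8]→  4·8 + 2 = 34  −1 ⇒ G_5=33

10, 16, 24, 27, 30, 33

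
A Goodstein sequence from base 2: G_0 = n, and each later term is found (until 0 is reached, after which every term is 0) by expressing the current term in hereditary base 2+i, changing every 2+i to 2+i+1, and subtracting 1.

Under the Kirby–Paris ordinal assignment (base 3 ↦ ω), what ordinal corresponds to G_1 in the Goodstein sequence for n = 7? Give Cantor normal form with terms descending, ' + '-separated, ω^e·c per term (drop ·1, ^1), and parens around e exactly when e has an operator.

i=0: 7 = 2^2 + 2 + 1 (b=2); 2→3: 3^3 + 3 + 1 = 31; 31−1 = 30
i=1: 30 = 3^3 + 3 (b=3); 3→4: 4^4 + 4 = 260; 260−1 = 259

ω^ω + ω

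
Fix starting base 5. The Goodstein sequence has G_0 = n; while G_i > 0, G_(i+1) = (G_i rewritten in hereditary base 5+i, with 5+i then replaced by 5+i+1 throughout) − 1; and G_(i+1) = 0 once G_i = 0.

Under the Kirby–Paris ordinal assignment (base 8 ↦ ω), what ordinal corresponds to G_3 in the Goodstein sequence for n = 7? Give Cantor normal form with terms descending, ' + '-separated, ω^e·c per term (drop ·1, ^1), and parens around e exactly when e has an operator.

7

[0] 7 ≡ 5 + 2 (base 5). Lift 6: 8. −1: 7.
[1] 7 ≡ 6 + 1 (base 6). Lift 7: 8. −1: 7.
[2] 7 ≡ 7 (base 7). Lift 8: 8. −1: 7.
[3] 7 ≡ 7 (base 8). Lift 9: 7. −1: 6.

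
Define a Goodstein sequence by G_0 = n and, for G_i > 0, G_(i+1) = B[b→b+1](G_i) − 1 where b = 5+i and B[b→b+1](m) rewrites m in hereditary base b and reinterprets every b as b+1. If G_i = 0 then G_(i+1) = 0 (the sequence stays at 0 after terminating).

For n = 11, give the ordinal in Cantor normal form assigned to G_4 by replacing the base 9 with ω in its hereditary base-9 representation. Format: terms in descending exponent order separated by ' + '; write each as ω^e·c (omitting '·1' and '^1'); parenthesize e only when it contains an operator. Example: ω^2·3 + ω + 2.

base 5: 11 = 2·5 + 1; at 6: 2·6 + 1 = 13; next = 12
base 6: 12 = 2·6; at 7: 2·7 = 14; next = 13
base 7: 13 = 7 + 6; at 8: 8 + 6 = 14; next = 13
base 8: 13 = 8 + 5; at 9: 9 + 5 = 14; next = 13
base 9: 13 = 9 + 4; at 10: 10 + 4 = 14; next = 13

ω + 4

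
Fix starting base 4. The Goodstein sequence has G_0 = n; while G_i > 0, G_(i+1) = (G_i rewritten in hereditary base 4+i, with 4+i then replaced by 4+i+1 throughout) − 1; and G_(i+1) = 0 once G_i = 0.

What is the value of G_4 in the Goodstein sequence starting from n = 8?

(0) 8|_4 = 2·4 ↦ 2·5|_5 = 10 ⇒ 9
(1) 9|_5 = 5 + 4 ↦ 6 + 4|_6 = 10 ⇒ 9
(2) 9|_6 = 6 + 3 ↦ 7 + 3|_7 = 10 ⇒ 9
(3) 9|_7 = 7 + 2 ↦ 8 + 2|_8 = 10 ⇒ 9

9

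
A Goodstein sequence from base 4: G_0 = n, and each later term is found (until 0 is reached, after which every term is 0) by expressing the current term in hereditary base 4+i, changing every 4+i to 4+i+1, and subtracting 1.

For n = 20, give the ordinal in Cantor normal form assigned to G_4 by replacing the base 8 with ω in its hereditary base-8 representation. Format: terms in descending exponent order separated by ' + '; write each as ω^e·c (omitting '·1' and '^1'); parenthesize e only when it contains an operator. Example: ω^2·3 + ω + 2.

(0) 20|_4 = 4^2 + 4 ↦ 5^2 + 5|_5 = 30 ⇒ 29
(1) 29|_5 = 5^2 + 4 ↦ 6^2 + 4|_6 = 40 ⇒ 39
(2) 39|_6 = 6^2 + 3 ↦ 7^2 + 3|_7 = 52 ⇒ 51
(3) 51|_7 = 7^2 + 2 ↦ 8^2 + 2|_8 = 66 ⇒ 65

ω^2 + 1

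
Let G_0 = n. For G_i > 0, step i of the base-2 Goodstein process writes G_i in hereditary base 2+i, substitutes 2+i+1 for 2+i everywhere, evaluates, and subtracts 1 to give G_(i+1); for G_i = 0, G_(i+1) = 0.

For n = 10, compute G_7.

1937434592

i=0: 10 = 2^(2 + 1) + 2 (b=2); 2→3: 3^(3 + 1) + 3 = 84; 84−1 = 83
i=1: 83 = 3^(3 + 1) + 2 (b=3); 3→4: 4^(4 + 1) + 2 = 1026; 1026−1 = 1025
i=2: 1025 = 4^(4 + 1) + 1 (b=4); 4→5: 5^(5 + 1) + 1 = 15626; 15626−1 = 15625
i=3: 15625 = 5^(5 + 1) (b=5); 5→6: 6^(6 + 1) = 279936; 279936−1 = 279935
i=4: 279935 = 5·6^6 + 5·6^5 + 5·6^4 + 5·6^3 + 5·6^2 + 5·6 + 5 (b=6); 6→7: 5·7^7 + 5·7^5 + 5·7^4 + 5·7^3 + 5·7^2 + 5·7 + 5 = 4215755; 4215755−1 = 4215754
i=5: 4215754 = 5·7^7 + 5·7^5 + 5·7^4 + 5·7^3 + 5·7^2 + 5·7 + 4 (b=7); 7→8: 5·8^8 + 5·8^5 + 5·8^4 + 5·8^3 + 5·8^2 + 5·8 + 4 = 84073324; 84073324−1 = 84073323
i=6: 84073323 = 5·8^8 + 5·8^5 + 5·8^4 + 5·8^3 + 5·8^2 + 5·8 + 3 (b=8); 8→9: 5·9^9 + 5·9^5 + 5·9^4 + 5·9^3 + 5·9^2 + 5·9 + 3 = 1937434593; 1937434593−1 = 1937434592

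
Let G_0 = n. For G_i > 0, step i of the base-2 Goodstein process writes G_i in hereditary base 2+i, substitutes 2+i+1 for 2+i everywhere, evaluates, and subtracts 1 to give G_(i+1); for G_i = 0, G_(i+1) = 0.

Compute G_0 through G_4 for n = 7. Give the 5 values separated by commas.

[0] 7 ≡ 2^2 + 2 + 1 (base 2). Lift 3: 31. −1: 30.
[1] 30 ≡ 3^3 + 3 (base 3). Lift 4: 260. −1: 259.
[2] 259 ≡ 4^4 + 3 (base 4). Lift 5: 3128. −1: 3127.
[3] 3127 ≡ 5^5 + 2 (base 5). Lift 6: 46658. −1: 46657.

7, 30, 259, 3127, 46657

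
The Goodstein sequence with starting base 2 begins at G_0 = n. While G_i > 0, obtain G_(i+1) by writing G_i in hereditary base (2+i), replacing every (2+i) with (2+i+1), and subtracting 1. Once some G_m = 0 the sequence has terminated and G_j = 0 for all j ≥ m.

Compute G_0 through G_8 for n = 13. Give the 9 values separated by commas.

base 2: 13 = 2^(2 + 1) + 2^2 + 1; at 3: 3^(3 + 1) + 3^3 + 1 = 109; next = 108
base 3: 108 = 3^(3 + 1) + 3^3; at 4: 4^(4 + 1) + 4^4 = 1280; next = 1279
base 4: 1279 = 4^(4 + 1) + 3·4^3 + 3·4^2 + 3·4 + 3; at 5: 5^(5 + 1) + 3·5^3 + 3·5^2 + 3·5 + 3 = 16093; next = 16092
base 5: 16092 = 5^(5 + 1) + 3·5^3 + 3·5^2 + 3·5 + 2; at 6: 6^(6 + 1) + 3·6^3 + 3·6^2 + 3·6 + 2 = 280712; next = 280711
base 6: 280711 = 6^(6 + 1) + 3·6^3 + 3·6^2 + 3·6 + 1; at 7: 7^(7 + 1) + 3·7^3 + 3·7^2 + 3·7 + 1 = 5765999; next = 5765998
base 7: 5765998 = 7^(7 + 1) + 3·7^3 + 3·7^2 + 3·7; at 8: 8^(8 + 1) + 3·8^3 + 3·8^2 + 3·8 = 134219480; next = 134219479
base 8: 134219479 = 8^(8 + 1) + 3·8^3 + 3·8^2 + 2·8 + 7; at 9: 9^(9 + 1) + 3·9^3 + 3·9^2 + 2·9 + 7 = 3486786856; next = 3486786855
base 9: 3486786855 = 9^(9 + 1) + 3·9^3 + 3·9^2 + 2·9 + 6; at 10: 10^(10 + 1) + 3·10^3 + 3·10^2 + 2·10 + 6 = 100000003326; next = 100000003325

13, 108, 1279, 16092, 280711, 5765998, 134219479, 3486786855, 100000003325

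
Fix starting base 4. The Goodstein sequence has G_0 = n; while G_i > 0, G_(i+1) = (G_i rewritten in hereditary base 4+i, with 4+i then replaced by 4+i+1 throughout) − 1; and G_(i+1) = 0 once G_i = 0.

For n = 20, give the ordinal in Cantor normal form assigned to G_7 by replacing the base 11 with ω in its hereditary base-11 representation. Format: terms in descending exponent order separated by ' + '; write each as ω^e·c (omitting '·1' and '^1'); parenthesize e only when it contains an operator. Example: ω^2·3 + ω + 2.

ω·9 + 8

20 —HB4→ 4^2 + 4 —bump→ 5^2 + 5 = 30 —(−1)→ 29
29 —HB5→ 5^2 + 4 —bump→ 6^2 + 4 = 40 —(−1)→ 39
39 —HB6→ 6^2 + 3 —bump→ 7^2 + 3 = 52 —(−1)→ 51
51 —HB7→ 7^2 + 2 —bump→ 8^2 + 2 = 66 —(−1)→ 65
65 —HB8→ 8^2 + 1 —bump→ 9^2 + 1 = 82 —(−1)→ 81
81 —HB9→ 9^2 —bump→ 10^2 = 100 —(−1)→ 99
99 —HB10→ 9·10 + 9 —bump→ 9·11 + 9 = 108 —(−1)→ 107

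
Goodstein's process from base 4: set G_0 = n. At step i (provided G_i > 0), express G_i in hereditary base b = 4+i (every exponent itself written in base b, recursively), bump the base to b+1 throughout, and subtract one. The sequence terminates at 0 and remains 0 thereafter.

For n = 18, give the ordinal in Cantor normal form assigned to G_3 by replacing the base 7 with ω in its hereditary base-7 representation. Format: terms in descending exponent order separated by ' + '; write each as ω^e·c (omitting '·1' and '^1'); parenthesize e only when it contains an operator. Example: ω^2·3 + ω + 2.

i=0: 18 = 4^2 + 2 (b=4); 4→5: 5^2 + 2 = 27; 27−1 = 26
i=1: 26 = 5^2 + 1 (b=5); 5→6: 6^2 + 1 = 37; 37−1 = 36
i=2: 36 = 6^2 (b=6); 6→7: 7^2 = 49; 49−1 = 48
i=3: 48 = 6·7 + 6 (b=7); 7→8: 6·8 + 6 = 54; 54−1 = 53

ω·6 + 6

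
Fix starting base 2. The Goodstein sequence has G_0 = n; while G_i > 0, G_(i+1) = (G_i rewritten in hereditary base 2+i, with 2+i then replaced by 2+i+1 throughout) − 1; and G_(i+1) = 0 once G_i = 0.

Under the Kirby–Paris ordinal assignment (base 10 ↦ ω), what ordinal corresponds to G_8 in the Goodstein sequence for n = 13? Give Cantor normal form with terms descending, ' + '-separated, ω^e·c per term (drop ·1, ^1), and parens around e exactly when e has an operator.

ω^(ω + 1) + ω^3·3 + ω^2·3 + ω·2 + 5

i=0: 13 = 2^(2 + 1) + 2^2 + 1 (b=2); 2→3: 3^(3 + 1) + 3^3 + 1 = 109; 109−1 = 108
i=1: 108 = 3^(3 + 1) + 3^3 (b=3); 3→4: 4^(4 + 1) + 4^4 = 1280; 1280−1 = 1279
i=2: 1279 = 4^(4 + 1) + 3·4^3 + 3·4^2 + 3·4 + 3 (b=4); 4→5: 5^(5 + 1) + 3·5^3 + 3·5^2 + 3·5 + 3 = 16093; 16093−1 = 16092
i=3: 16092 = 5^(5 + 1) + 3·5^3 + 3·5^2 + 3·5 + 2 (b=5); 5→6: 6^(6 + 1) + 3·6^3 + 3·6^2 + 3·6 + 2 = 280712; 280712−1 = 280711
i=4: 280711 = 6^(6 + 1) + 3·6^3 + 3·6^2 + 3·6 + 1 (b=6); 6→7: 7^(7 + 1) + 3·7^3 + 3·7^2 + 3·7 + 1 = 5765999; 5765999−1 = 5765998
i=5: 5765998 = 7^(7 + 1) + 3·7^3 + 3·7^2 + 3·7 (b=7); 7→8: 8^(8 + 1) + 3·8^3 + 3·8^2 + 3·8 = 134219480; 134219480−1 = 134219479
i=6: 134219479 = 8^(8 + 1) + 3·8^3 + 3·8^2 + 2·8 + 7 (b=8); 8→9: 9^(9 + 1) + 3·9^3 + 3·9^2 + 2·9 + 7 = 3486786856; 3486786856−1 = 3486786855
i=7: 3486786855 = 9^(9 + 1) + 3·9^3 + 3·9^2 + 2·9 + 6 (b=9); 9→10: 10^(10 + 1) + 3·10^3 + 3·10^2 + 2·10 + 6 = 100000003326; 100000003326−1 = 100000003325
i=8: 100000003325 = 10^(10 + 1) + 3·10^3 + 3·10^2 + 2·10 + 5 (b=10); 10→11: 11^(11 + 1) + 3·11^3 + 3·11^2 + 2·11 + 5 = 3138428381104; 3138428381104−1 = 3138428381103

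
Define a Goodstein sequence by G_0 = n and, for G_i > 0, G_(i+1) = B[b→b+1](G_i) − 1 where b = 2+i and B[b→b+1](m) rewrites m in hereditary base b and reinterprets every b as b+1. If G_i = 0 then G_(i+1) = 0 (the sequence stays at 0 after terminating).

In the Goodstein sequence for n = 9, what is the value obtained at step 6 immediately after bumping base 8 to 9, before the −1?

base 2: 9 = 2^(2 + 1) + 1; at 3: 3^(3 + 1) + 1 = 82; next = 81
base 3: 81 = 3^(3 + 1); at 4: 4^(4 + 1) = 1024; next = 1023
base 4: 1023 = 3·4^4 + 3·4^3 + 3·4^2 + 3·4 + 3; at 5: 3·5^5 + 3·5^3 + 3·5^2 + 3·5 + 3 = 9843; next = 9842
base 5: 9842 = 3·5^5 + 3·5^3 + 3·5^2 + 3·5 + 2; at 6: 3·6^6 + 3·6^3 + 3·6^2 + 3·6 + 2 = 140744; next = 140743
base 6: 140743 = 3·6^6 + 3·6^3 + 3·6^2 + 3·6 + 1; at 7: 3·7^7 + 3·7^3 + 3·7^2 + 3·7 + 1 = 2471827; next = 2471826
base 7: 2471826 = 3·7^7 + 3·7^3 + 3·7^2 + 3·7; at 8: 3·8^8 + 3·8^3 + 3·8^2 + 3·8 = 50333400; next = 50333399
base 8: 50333399 = 3·8^8 + 3·8^3 + 3·8^2 + 2·8 + 7; at 9: 3·9^9 + 3·9^3 + 3·9^2 + 2·9 + 7 = 1162263922; next = 1162263921

1162263922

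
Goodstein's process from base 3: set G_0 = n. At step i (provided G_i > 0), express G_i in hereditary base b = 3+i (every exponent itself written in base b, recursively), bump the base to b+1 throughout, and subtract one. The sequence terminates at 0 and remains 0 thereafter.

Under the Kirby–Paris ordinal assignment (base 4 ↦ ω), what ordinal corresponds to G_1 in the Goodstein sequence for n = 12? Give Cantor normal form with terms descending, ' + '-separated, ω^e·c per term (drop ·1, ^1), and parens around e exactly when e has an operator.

i=0: 12 = 3^2 + 3 (b=3); 3→4: 4^2 + 4 = 20; 20−1 = 19
i=1: 19 = 4^2 + 3 (b=4); 4→5: 5^2 + 3 = 28; 28−1 = 27

ω^2 + 3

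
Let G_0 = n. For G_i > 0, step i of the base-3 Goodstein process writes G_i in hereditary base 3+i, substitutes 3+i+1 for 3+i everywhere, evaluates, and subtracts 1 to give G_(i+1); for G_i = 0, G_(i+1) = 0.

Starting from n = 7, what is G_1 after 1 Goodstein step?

[0] 7 ≡ 2·3 + 1 (base 3). Lift 4: 9. −1: 8.
[1] 8 ≡ 2·4 (base 4). Lift 5: 10. −1: 9.

8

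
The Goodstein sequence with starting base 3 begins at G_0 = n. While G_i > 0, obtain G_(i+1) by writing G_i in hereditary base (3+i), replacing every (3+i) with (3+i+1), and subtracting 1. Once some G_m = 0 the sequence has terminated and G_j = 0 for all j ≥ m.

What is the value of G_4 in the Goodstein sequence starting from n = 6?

i=0: 6 = 2·3 (b=3); 3→4: 2·4 = 8; 8−1 = 7
i=1: 7 = 4 + 3 (b=4); 4→5: 5 + 3 = 8; 8−1 = 7
i=2: 7 = 5 + 2 (b=5); 5→6: 6 + 2 = 8; 8−1 = 7
i=3: 7 = 6 + 1 (b=6); 6→7: 7 + 1 = 8; 8−1 = 7
i=4: 7 = 7 (b=7); 7→8: 8 = 8; 8−1 = 7

7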